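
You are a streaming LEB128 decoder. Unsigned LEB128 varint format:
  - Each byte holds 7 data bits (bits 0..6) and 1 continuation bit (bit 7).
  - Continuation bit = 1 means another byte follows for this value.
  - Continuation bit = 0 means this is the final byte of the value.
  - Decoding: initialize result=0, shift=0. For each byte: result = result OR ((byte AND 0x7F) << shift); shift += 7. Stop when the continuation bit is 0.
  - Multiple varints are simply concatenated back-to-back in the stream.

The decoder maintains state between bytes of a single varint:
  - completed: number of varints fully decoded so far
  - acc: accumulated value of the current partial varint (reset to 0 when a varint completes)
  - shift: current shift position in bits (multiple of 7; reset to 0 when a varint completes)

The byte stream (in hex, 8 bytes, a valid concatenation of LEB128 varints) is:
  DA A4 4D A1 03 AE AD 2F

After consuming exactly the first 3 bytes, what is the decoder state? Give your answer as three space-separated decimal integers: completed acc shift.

byte[0]=0xDA cont=1 payload=0x5A: acc |= 90<<0 -> completed=0 acc=90 shift=7
byte[1]=0xA4 cont=1 payload=0x24: acc |= 36<<7 -> completed=0 acc=4698 shift=14
byte[2]=0x4D cont=0 payload=0x4D: varint #1 complete (value=1266266); reset -> completed=1 acc=0 shift=0

Answer: 1 0 0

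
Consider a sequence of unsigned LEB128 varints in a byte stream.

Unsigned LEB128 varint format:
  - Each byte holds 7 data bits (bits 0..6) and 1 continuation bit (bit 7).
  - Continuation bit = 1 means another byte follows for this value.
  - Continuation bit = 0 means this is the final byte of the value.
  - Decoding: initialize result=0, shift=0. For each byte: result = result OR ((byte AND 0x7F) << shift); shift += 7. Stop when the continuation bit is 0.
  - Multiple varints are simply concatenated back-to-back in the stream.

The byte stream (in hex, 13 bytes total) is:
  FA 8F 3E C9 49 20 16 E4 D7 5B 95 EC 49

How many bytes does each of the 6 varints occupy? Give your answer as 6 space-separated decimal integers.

  byte[0]=0xFA cont=1 payload=0x7A=122: acc |= 122<<0 -> acc=122 shift=7
  byte[1]=0x8F cont=1 payload=0x0F=15: acc |= 15<<7 -> acc=2042 shift=14
  byte[2]=0x3E cont=0 payload=0x3E=62: acc |= 62<<14 -> acc=1017850 shift=21 [end]
Varint 1: bytes[0:3] = FA 8F 3E -> value 1017850 (3 byte(s))
  byte[3]=0xC9 cont=1 payload=0x49=73: acc |= 73<<0 -> acc=73 shift=7
  byte[4]=0x49 cont=0 payload=0x49=73: acc |= 73<<7 -> acc=9417 shift=14 [end]
Varint 2: bytes[3:5] = C9 49 -> value 9417 (2 byte(s))
  byte[5]=0x20 cont=0 payload=0x20=32: acc |= 32<<0 -> acc=32 shift=7 [end]
Varint 3: bytes[5:6] = 20 -> value 32 (1 byte(s))
  byte[6]=0x16 cont=0 payload=0x16=22: acc |= 22<<0 -> acc=22 shift=7 [end]
Varint 4: bytes[6:7] = 16 -> value 22 (1 byte(s))
  byte[7]=0xE4 cont=1 payload=0x64=100: acc |= 100<<0 -> acc=100 shift=7
  byte[8]=0xD7 cont=1 payload=0x57=87: acc |= 87<<7 -> acc=11236 shift=14
  byte[9]=0x5B cont=0 payload=0x5B=91: acc |= 91<<14 -> acc=1502180 shift=21 [end]
Varint 5: bytes[7:10] = E4 D7 5B -> value 1502180 (3 byte(s))
  byte[10]=0x95 cont=1 payload=0x15=21: acc |= 21<<0 -> acc=21 shift=7
  byte[11]=0xEC cont=1 payload=0x6C=108: acc |= 108<<7 -> acc=13845 shift=14
  byte[12]=0x49 cont=0 payload=0x49=73: acc |= 73<<14 -> acc=1209877 shift=21 [end]
Varint 6: bytes[10:13] = 95 EC 49 -> value 1209877 (3 byte(s))

Answer: 3 2 1 1 3 3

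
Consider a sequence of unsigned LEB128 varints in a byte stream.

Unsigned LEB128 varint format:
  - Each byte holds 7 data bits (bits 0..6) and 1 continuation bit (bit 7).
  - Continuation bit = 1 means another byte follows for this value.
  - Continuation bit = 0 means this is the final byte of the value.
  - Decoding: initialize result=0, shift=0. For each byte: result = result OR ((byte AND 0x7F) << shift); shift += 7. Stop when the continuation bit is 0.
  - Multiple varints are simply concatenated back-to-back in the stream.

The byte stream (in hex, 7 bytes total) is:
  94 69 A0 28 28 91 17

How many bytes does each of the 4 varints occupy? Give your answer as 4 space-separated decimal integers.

  byte[0]=0x94 cont=1 payload=0x14=20: acc |= 20<<0 -> acc=20 shift=7
  byte[1]=0x69 cont=0 payload=0x69=105: acc |= 105<<7 -> acc=13460 shift=14 [end]
Varint 1: bytes[0:2] = 94 69 -> value 13460 (2 byte(s))
  byte[2]=0xA0 cont=1 payload=0x20=32: acc |= 32<<0 -> acc=32 shift=7
  byte[3]=0x28 cont=0 payload=0x28=40: acc |= 40<<7 -> acc=5152 shift=14 [end]
Varint 2: bytes[2:4] = A0 28 -> value 5152 (2 byte(s))
  byte[4]=0x28 cont=0 payload=0x28=40: acc |= 40<<0 -> acc=40 shift=7 [end]
Varint 3: bytes[4:5] = 28 -> value 40 (1 byte(s))
  byte[5]=0x91 cont=1 payload=0x11=17: acc |= 17<<0 -> acc=17 shift=7
  byte[6]=0x17 cont=0 payload=0x17=23: acc |= 23<<7 -> acc=2961 shift=14 [end]
Varint 4: bytes[5:7] = 91 17 -> value 2961 (2 byte(s))

Answer: 2 2 1 2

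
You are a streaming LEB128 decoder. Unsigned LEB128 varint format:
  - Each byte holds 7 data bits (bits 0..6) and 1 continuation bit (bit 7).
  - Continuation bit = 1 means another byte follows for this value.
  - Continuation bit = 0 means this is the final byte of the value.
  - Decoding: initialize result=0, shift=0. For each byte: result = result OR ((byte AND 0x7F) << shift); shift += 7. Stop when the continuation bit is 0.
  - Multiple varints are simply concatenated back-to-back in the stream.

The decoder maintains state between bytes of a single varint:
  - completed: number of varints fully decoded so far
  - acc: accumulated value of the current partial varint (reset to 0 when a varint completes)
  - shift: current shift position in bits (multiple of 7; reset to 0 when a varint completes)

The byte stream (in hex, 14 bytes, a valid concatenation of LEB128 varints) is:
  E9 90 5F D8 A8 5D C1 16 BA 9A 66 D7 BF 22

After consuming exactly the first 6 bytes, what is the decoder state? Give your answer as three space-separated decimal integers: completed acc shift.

Answer: 2 0 0

Derivation:
byte[0]=0xE9 cont=1 payload=0x69: acc |= 105<<0 -> completed=0 acc=105 shift=7
byte[1]=0x90 cont=1 payload=0x10: acc |= 16<<7 -> completed=0 acc=2153 shift=14
byte[2]=0x5F cont=0 payload=0x5F: varint #1 complete (value=1558633); reset -> completed=1 acc=0 shift=0
byte[3]=0xD8 cont=1 payload=0x58: acc |= 88<<0 -> completed=1 acc=88 shift=7
byte[4]=0xA8 cont=1 payload=0x28: acc |= 40<<7 -> completed=1 acc=5208 shift=14
byte[5]=0x5D cont=0 payload=0x5D: varint #2 complete (value=1528920); reset -> completed=2 acc=0 shift=0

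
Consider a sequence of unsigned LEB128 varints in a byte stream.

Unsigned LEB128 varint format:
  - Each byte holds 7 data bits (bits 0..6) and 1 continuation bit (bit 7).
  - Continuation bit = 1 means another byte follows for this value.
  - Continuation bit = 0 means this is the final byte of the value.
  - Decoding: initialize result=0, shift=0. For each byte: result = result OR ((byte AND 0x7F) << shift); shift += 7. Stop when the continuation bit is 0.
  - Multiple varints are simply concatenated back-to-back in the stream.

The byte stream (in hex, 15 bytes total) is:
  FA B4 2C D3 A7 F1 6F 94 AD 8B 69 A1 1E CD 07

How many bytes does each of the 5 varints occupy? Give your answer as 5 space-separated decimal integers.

  byte[0]=0xFA cont=1 payload=0x7A=122: acc |= 122<<0 -> acc=122 shift=7
  byte[1]=0xB4 cont=1 payload=0x34=52: acc |= 52<<7 -> acc=6778 shift=14
  byte[2]=0x2C cont=0 payload=0x2C=44: acc |= 44<<14 -> acc=727674 shift=21 [end]
Varint 1: bytes[0:3] = FA B4 2C -> value 727674 (3 byte(s))
  byte[3]=0xD3 cont=1 payload=0x53=83: acc |= 83<<0 -> acc=83 shift=7
  byte[4]=0xA7 cont=1 payload=0x27=39: acc |= 39<<7 -> acc=5075 shift=14
  byte[5]=0xF1 cont=1 payload=0x71=113: acc |= 113<<14 -> acc=1856467 shift=21
  byte[6]=0x6F cont=0 payload=0x6F=111: acc |= 111<<21 -> acc=234640339 shift=28 [end]
Varint 2: bytes[3:7] = D3 A7 F1 6F -> value 234640339 (4 byte(s))
  byte[7]=0x94 cont=1 payload=0x14=20: acc |= 20<<0 -> acc=20 shift=7
  byte[8]=0xAD cont=1 payload=0x2D=45: acc |= 45<<7 -> acc=5780 shift=14
  byte[9]=0x8B cont=1 payload=0x0B=11: acc |= 11<<14 -> acc=186004 shift=21
  byte[10]=0x69 cont=0 payload=0x69=105: acc |= 105<<21 -> acc=220386964 shift=28 [end]
Varint 3: bytes[7:11] = 94 AD 8B 69 -> value 220386964 (4 byte(s))
  byte[11]=0xA1 cont=1 payload=0x21=33: acc |= 33<<0 -> acc=33 shift=7
  byte[12]=0x1E cont=0 payload=0x1E=30: acc |= 30<<7 -> acc=3873 shift=14 [end]
Varint 4: bytes[11:13] = A1 1E -> value 3873 (2 byte(s))
  byte[13]=0xCD cont=1 payload=0x4D=77: acc |= 77<<0 -> acc=77 shift=7
  byte[14]=0x07 cont=0 payload=0x07=7: acc |= 7<<7 -> acc=973 shift=14 [end]
Varint 5: bytes[13:15] = CD 07 -> value 973 (2 byte(s))

Answer: 3 4 4 2 2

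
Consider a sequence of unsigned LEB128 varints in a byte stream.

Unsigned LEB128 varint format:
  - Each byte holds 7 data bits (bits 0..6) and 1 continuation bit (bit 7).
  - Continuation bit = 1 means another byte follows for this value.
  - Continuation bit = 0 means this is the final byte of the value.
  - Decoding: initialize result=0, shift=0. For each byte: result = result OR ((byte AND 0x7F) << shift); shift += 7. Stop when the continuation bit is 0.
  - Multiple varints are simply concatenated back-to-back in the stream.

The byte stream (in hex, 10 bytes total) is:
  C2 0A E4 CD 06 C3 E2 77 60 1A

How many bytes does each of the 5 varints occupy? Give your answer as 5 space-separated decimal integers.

  byte[0]=0xC2 cont=1 payload=0x42=66: acc |= 66<<0 -> acc=66 shift=7
  byte[1]=0x0A cont=0 payload=0x0A=10: acc |= 10<<7 -> acc=1346 shift=14 [end]
Varint 1: bytes[0:2] = C2 0A -> value 1346 (2 byte(s))
  byte[2]=0xE4 cont=1 payload=0x64=100: acc |= 100<<0 -> acc=100 shift=7
  byte[3]=0xCD cont=1 payload=0x4D=77: acc |= 77<<7 -> acc=9956 shift=14
  byte[4]=0x06 cont=0 payload=0x06=6: acc |= 6<<14 -> acc=108260 shift=21 [end]
Varint 2: bytes[2:5] = E4 CD 06 -> value 108260 (3 byte(s))
  byte[5]=0xC3 cont=1 payload=0x43=67: acc |= 67<<0 -> acc=67 shift=7
  byte[6]=0xE2 cont=1 payload=0x62=98: acc |= 98<<7 -> acc=12611 shift=14
  byte[7]=0x77 cont=0 payload=0x77=119: acc |= 119<<14 -> acc=1962307 shift=21 [end]
Varint 3: bytes[5:8] = C3 E2 77 -> value 1962307 (3 byte(s))
  byte[8]=0x60 cont=0 payload=0x60=96: acc |= 96<<0 -> acc=96 shift=7 [end]
Varint 4: bytes[8:9] = 60 -> value 96 (1 byte(s))
  byte[9]=0x1A cont=0 payload=0x1A=26: acc |= 26<<0 -> acc=26 shift=7 [end]
Varint 5: bytes[9:10] = 1A -> value 26 (1 byte(s))

Answer: 2 3 3 1 1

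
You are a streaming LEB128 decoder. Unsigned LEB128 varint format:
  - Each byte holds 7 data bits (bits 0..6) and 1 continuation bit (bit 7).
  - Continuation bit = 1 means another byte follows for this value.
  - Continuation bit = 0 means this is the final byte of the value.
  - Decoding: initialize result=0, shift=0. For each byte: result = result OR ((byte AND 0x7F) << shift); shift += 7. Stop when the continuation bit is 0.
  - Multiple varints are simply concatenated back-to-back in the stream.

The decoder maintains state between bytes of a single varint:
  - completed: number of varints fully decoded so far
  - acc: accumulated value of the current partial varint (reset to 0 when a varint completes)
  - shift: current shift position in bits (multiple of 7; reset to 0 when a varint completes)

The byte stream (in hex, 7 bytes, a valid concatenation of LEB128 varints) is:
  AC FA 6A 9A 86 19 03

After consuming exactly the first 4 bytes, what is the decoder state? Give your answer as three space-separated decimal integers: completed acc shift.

Answer: 1 26 7

Derivation:
byte[0]=0xAC cont=1 payload=0x2C: acc |= 44<<0 -> completed=0 acc=44 shift=7
byte[1]=0xFA cont=1 payload=0x7A: acc |= 122<<7 -> completed=0 acc=15660 shift=14
byte[2]=0x6A cont=0 payload=0x6A: varint #1 complete (value=1752364); reset -> completed=1 acc=0 shift=0
byte[3]=0x9A cont=1 payload=0x1A: acc |= 26<<0 -> completed=1 acc=26 shift=7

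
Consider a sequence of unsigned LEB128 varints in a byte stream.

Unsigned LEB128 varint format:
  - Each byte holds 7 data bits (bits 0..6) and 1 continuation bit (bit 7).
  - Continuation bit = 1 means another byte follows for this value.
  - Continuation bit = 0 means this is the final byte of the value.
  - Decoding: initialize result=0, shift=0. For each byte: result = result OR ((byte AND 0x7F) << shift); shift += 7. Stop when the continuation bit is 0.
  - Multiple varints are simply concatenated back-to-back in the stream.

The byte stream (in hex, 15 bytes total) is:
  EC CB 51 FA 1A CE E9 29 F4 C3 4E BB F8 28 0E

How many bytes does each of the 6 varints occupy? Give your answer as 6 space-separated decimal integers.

  byte[0]=0xEC cont=1 payload=0x6C=108: acc |= 108<<0 -> acc=108 shift=7
  byte[1]=0xCB cont=1 payload=0x4B=75: acc |= 75<<7 -> acc=9708 shift=14
  byte[2]=0x51 cont=0 payload=0x51=81: acc |= 81<<14 -> acc=1336812 shift=21 [end]
Varint 1: bytes[0:3] = EC CB 51 -> value 1336812 (3 byte(s))
  byte[3]=0xFA cont=1 payload=0x7A=122: acc |= 122<<0 -> acc=122 shift=7
  byte[4]=0x1A cont=0 payload=0x1A=26: acc |= 26<<7 -> acc=3450 shift=14 [end]
Varint 2: bytes[3:5] = FA 1A -> value 3450 (2 byte(s))
  byte[5]=0xCE cont=1 payload=0x4E=78: acc |= 78<<0 -> acc=78 shift=7
  byte[6]=0xE9 cont=1 payload=0x69=105: acc |= 105<<7 -> acc=13518 shift=14
  byte[7]=0x29 cont=0 payload=0x29=41: acc |= 41<<14 -> acc=685262 shift=21 [end]
Varint 3: bytes[5:8] = CE E9 29 -> value 685262 (3 byte(s))
  byte[8]=0xF4 cont=1 payload=0x74=116: acc |= 116<<0 -> acc=116 shift=7
  byte[9]=0xC3 cont=1 payload=0x43=67: acc |= 67<<7 -> acc=8692 shift=14
  byte[10]=0x4E cont=0 payload=0x4E=78: acc |= 78<<14 -> acc=1286644 shift=21 [end]
Varint 4: bytes[8:11] = F4 C3 4E -> value 1286644 (3 byte(s))
  byte[11]=0xBB cont=1 payload=0x3B=59: acc |= 59<<0 -> acc=59 shift=7
  byte[12]=0xF8 cont=1 payload=0x78=120: acc |= 120<<7 -> acc=15419 shift=14
  byte[13]=0x28 cont=0 payload=0x28=40: acc |= 40<<14 -> acc=670779 shift=21 [end]
Varint 5: bytes[11:14] = BB F8 28 -> value 670779 (3 byte(s))
  byte[14]=0x0E cont=0 payload=0x0E=14: acc |= 14<<0 -> acc=14 shift=7 [end]
Varint 6: bytes[14:15] = 0E -> value 14 (1 byte(s))

Answer: 3 2 3 3 3 1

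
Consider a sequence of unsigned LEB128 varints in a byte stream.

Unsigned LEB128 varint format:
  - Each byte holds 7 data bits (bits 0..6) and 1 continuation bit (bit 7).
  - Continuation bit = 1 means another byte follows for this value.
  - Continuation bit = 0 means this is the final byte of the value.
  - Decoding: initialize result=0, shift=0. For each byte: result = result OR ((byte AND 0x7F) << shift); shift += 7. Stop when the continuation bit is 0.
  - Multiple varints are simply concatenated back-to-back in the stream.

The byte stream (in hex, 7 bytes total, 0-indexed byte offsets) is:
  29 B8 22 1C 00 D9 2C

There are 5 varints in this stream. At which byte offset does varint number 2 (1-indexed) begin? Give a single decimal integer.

  byte[0]=0x29 cont=0 payload=0x29=41: acc |= 41<<0 -> acc=41 shift=7 [end]
Varint 1: bytes[0:1] = 29 -> value 41 (1 byte(s))
  byte[1]=0xB8 cont=1 payload=0x38=56: acc |= 56<<0 -> acc=56 shift=7
  byte[2]=0x22 cont=0 payload=0x22=34: acc |= 34<<7 -> acc=4408 shift=14 [end]
Varint 2: bytes[1:3] = B8 22 -> value 4408 (2 byte(s))
  byte[3]=0x1C cont=0 payload=0x1C=28: acc |= 28<<0 -> acc=28 shift=7 [end]
Varint 3: bytes[3:4] = 1C -> value 28 (1 byte(s))
  byte[4]=0x00 cont=0 payload=0x00=0: acc |= 0<<0 -> acc=0 shift=7 [end]
Varint 4: bytes[4:5] = 00 -> value 0 (1 byte(s))
  byte[5]=0xD9 cont=1 payload=0x59=89: acc |= 89<<0 -> acc=89 shift=7
  byte[6]=0x2C cont=0 payload=0x2C=44: acc |= 44<<7 -> acc=5721 shift=14 [end]
Varint 5: bytes[5:7] = D9 2C -> value 5721 (2 byte(s))

Answer: 1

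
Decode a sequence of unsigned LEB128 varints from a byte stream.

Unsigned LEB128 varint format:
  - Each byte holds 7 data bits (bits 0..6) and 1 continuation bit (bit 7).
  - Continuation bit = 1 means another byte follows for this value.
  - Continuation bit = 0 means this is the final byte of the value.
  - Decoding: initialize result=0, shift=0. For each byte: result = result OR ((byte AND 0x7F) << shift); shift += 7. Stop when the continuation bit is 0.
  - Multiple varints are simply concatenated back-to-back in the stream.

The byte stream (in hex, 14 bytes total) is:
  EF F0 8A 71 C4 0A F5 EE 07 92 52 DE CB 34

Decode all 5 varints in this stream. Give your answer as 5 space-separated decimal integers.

  byte[0]=0xEF cont=1 payload=0x6F=111: acc |= 111<<0 -> acc=111 shift=7
  byte[1]=0xF0 cont=1 payload=0x70=112: acc |= 112<<7 -> acc=14447 shift=14
  byte[2]=0x8A cont=1 payload=0x0A=10: acc |= 10<<14 -> acc=178287 shift=21
  byte[3]=0x71 cont=0 payload=0x71=113: acc |= 113<<21 -> acc=237156463 shift=28 [end]
Varint 1: bytes[0:4] = EF F0 8A 71 -> value 237156463 (4 byte(s))
  byte[4]=0xC4 cont=1 payload=0x44=68: acc |= 68<<0 -> acc=68 shift=7
  byte[5]=0x0A cont=0 payload=0x0A=10: acc |= 10<<7 -> acc=1348 shift=14 [end]
Varint 2: bytes[4:6] = C4 0A -> value 1348 (2 byte(s))
  byte[6]=0xF5 cont=1 payload=0x75=117: acc |= 117<<0 -> acc=117 shift=7
  byte[7]=0xEE cont=1 payload=0x6E=110: acc |= 110<<7 -> acc=14197 shift=14
  byte[8]=0x07 cont=0 payload=0x07=7: acc |= 7<<14 -> acc=128885 shift=21 [end]
Varint 3: bytes[6:9] = F5 EE 07 -> value 128885 (3 byte(s))
  byte[9]=0x92 cont=1 payload=0x12=18: acc |= 18<<0 -> acc=18 shift=7
  byte[10]=0x52 cont=0 payload=0x52=82: acc |= 82<<7 -> acc=10514 shift=14 [end]
Varint 4: bytes[9:11] = 92 52 -> value 10514 (2 byte(s))
  byte[11]=0xDE cont=1 payload=0x5E=94: acc |= 94<<0 -> acc=94 shift=7
  byte[12]=0xCB cont=1 payload=0x4B=75: acc |= 75<<7 -> acc=9694 shift=14
  byte[13]=0x34 cont=0 payload=0x34=52: acc |= 52<<14 -> acc=861662 shift=21 [end]
Varint 5: bytes[11:14] = DE CB 34 -> value 861662 (3 byte(s))

Answer: 237156463 1348 128885 10514 861662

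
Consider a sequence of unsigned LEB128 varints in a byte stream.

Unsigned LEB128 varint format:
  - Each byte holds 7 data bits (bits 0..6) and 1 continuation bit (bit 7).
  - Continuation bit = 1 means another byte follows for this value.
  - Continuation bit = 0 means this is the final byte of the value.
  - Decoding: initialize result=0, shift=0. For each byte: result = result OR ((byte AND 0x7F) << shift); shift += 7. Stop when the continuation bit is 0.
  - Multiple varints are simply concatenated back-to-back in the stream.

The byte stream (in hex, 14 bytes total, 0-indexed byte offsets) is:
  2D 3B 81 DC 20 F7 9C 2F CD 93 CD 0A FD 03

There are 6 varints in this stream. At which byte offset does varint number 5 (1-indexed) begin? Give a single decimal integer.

Answer: 8

Derivation:
  byte[0]=0x2D cont=0 payload=0x2D=45: acc |= 45<<0 -> acc=45 shift=7 [end]
Varint 1: bytes[0:1] = 2D -> value 45 (1 byte(s))
  byte[1]=0x3B cont=0 payload=0x3B=59: acc |= 59<<0 -> acc=59 shift=7 [end]
Varint 2: bytes[1:2] = 3B -> value 59 (1 byte(s))
  byte[2]=0x81 cont=1 payload=0x01=1: acc |= 1<<0 -> acc=1 shift=7
  byte[3]=0xDC cont=1 payload=0x5C=92: acc |= 92<<7 -> acc=11777 shift=14
  byte[4]=0x20 cont=0 payload=0x20=32: acc |= 32<<14 -> acc=536065 shift=21 [end]
Varint 3: bytes[2:5] = 81 DC 20 -> value 536065 (3 byte(s))
  byte[5]=0xF7 cont=1 payload=0x77=119: acc |= 119<<0 -> acc=119 shift=7
  byte[6]=0x9C cont=1 payload=0x1C=28: acc |= 28<<7 -> acc=3703 shift=14
  byte[7]=0x2F cont=0 payload=0x2F=47: acc |= 47<<14 -> acc=773751 shift=21 [end]
Varint 4: bytes[5:8] = F7 9C 2F -> value 773751 (3 byte(s))
  byte[8]=0xCD cont=1 payload=0x4D=77: acc |= 77<<0 -> acc=77 shift=7
  byte[9]=0x93 cont=1 payload=0x13=19: acc |= 19<<7 -> acc=2509 shift=14
  byte[10]=0xCD cont=1 payload=0x4D=77: acc |= 77<<14 -> acc=1264077 shift=21
  byte[11]=0x0A cont=0 payload=0x0A=10: acc |= 10<<21 -> acc=22235597 shift=28 [end]
Varint 5: bytes[8:12] = CD 93 CD 0A -> value 22235597 (4 byte(s))
  byte[12]=0xFD cont=1 payload=0x7D=125: acc |= 125<<0 -> acc=125 shift=7
  byte[13]=0x03 cont=0 payload=0x03=3: acc |= 3<<7 -> acc=509 shift=14 [end]
Varint 6: bytes[12:14] = FD 03 -> value 509 (2 byte(s))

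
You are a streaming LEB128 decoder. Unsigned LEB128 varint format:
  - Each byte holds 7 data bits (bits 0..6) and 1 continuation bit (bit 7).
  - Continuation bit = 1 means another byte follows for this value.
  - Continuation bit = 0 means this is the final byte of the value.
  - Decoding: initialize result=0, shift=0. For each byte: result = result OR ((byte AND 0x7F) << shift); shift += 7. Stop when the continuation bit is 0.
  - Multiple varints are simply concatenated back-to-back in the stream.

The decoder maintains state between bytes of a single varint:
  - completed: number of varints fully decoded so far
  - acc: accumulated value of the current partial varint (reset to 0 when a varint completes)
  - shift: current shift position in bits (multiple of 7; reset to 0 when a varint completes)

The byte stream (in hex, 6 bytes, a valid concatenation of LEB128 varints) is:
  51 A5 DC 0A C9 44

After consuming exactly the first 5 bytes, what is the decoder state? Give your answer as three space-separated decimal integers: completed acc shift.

byte[0]=0x51 cont=0 payload=0x51: varint #1 complete (value=81); reset -> completed=1 acc=0 shift=0
byte[1]=0xA5 cont=1 payload=0x25: acc |= 37<<0 -> completed=1 acc=37 shift=7
byte[2]=0xDC cont=1 payload=0x5C: acc |= 92<<7 -> completed=1 acc=11813 shift=14
byte[3]=0x0A cont=0 payload=0x0A: varint #2 complete (value=175653); reset -> completed=2 acc=0 shift=0
byte[4]=0xC9 cont=1 payload=0x49: acc |= 73<<0 -> completed=2 acc=73 shift=7

Answer: 2 73 7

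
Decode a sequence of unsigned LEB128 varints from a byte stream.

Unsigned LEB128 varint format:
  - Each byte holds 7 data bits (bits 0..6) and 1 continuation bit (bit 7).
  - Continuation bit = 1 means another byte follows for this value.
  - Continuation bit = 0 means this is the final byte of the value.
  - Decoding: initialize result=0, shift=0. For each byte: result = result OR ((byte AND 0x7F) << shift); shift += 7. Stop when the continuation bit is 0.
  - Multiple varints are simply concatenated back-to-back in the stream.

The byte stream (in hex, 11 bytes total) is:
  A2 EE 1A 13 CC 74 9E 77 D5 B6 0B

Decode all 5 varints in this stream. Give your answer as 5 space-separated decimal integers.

Answer: 440098 19 14924 15262 187221

Derivation:
  byte[0]=0xA2 cont=1 payload=0x22=34: acc |= 34<<0 -> acc=34 shift=7
  byte[1]=0xEE cont=1 payload=0x6E=110: acc |= 110<<7 -> acc=14114 shift=14
  byte[2]=0x1A cont=0 payload=0x1A=26: acc |= 26<<14 -> acc=440098 shift=21 [end]
Varint 1: bytes[0:3] = A2 EE 1A -> value 440098 (3 byte(s))
  byte[3]=0x13 cont=0 payload=0x13=19: acc |= 19<<0 -> acc=19 shift=7 [end]
Varint 2: bytes[3:4] = 13 -> value 19 (1 byte(s))
  byte[4]=0xCC cont=1 payload=0x4C=76: acc |= 76<<0 -> acc=76 shift=7
  byte[5]=0x74 cont=0 payload=0x74=116: acc |= 116<<7 -> acc=14924 shift=14 [end]
Varint 3: bytes[4:6] = CC 74 -> value 14924 (2 byte(s))
  byte[6]=0x9E cont=1 payload=0x1E=30: acc |= 30<<0 -> acc=30 shift=7
  byte[7]=0x77 cont=0 payload=0x77=119: acc |= 119<<7 -> acc=15262 shift=14 [end]
Varint 4: bytes[6:8] = 9E 77 -> value 15262 (2 byte(s))
  byte[8]=0xD5 cont=1 payload=0x55=85: acc |= 85<<0 -> acc=85 shift=7
  byte[9]=0xB6 cont=1 payload=0x36=54: acc |= 54<<7 -> acc=6997 shift=14
  byte[10]=0x0B cont=0 payload=0x0B=11: acc |= 11<<14 -> acc=187221 shift=21 [end]
Varint 5: bytes[8:11] = D5 B6 0B -> value 187221 (3 byte(s))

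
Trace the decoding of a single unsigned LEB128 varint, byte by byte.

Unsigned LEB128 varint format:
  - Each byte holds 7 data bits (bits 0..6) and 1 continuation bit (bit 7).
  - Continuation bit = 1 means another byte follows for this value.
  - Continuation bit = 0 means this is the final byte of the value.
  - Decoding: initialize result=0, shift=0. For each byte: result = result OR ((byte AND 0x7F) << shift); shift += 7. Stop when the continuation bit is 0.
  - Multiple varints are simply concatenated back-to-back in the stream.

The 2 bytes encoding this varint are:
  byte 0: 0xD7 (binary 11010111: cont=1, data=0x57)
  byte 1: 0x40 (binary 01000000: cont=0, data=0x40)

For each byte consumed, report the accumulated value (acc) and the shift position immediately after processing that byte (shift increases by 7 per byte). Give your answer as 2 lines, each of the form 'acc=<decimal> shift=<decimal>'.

byte 0=0xD7: payload=0x57=87, contrib = 87<<0 = 87; acc -> 87, shift -> 7
byte 1=0x40: payload=0x40=64, contrib = 64<<7 = 8192; acc -> 8279, shift -> 14

Answer: acc=87 shift=7
acc=8279 shift=14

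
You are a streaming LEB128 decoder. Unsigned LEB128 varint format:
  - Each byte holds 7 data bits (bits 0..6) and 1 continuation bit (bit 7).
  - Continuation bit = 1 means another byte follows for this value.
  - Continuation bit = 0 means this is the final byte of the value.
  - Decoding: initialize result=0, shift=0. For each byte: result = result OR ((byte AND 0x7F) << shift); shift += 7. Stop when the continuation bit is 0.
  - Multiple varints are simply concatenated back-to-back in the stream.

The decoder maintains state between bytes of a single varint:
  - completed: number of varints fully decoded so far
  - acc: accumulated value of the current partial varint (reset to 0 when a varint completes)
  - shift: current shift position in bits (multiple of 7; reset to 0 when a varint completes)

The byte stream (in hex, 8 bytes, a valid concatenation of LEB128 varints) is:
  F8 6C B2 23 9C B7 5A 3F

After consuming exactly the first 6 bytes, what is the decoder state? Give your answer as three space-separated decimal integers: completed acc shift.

Answer: 2 7068 14

Derivation:
byte[0]=0xF8 cont=1 payload=0x78: acc |= 120<<0 -> completed=0 acc=120 shift=7
byte[1]=0x6C cont=0 payload=0x6C: varint #1 complete (value=13944); reset -> completed=1 acc=0 shift=0
byte[2]=0xB2 cont=1 payload=0x32: acc |= 50<<0 -> completed=1 acc=50 shift=7
byte[3]=0x23 cont=0 payload=0x23: varint #2 complete (value=4530); reset -> completed=2 acc=0 shift=0
byte[4]=0x9C cont=1 payload=0x1C: acc |= 28<<0 -> completed=2 acc=28 shift=7
byte[5]=0xB7 cont=1 payload=0x37: acc |= 55<<7 -> completed=2 acc=7068 shift=14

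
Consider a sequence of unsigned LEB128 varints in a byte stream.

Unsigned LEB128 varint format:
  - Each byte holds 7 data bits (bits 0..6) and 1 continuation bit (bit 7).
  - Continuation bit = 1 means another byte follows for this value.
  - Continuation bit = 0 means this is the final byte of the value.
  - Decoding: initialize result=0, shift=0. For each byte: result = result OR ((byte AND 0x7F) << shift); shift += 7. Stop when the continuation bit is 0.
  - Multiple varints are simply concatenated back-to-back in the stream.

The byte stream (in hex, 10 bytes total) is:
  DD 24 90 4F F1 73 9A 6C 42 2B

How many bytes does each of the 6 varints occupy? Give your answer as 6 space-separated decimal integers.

Answer: 2 2 2 2 1 1

Derivation:
  byte[0]=0xDD cont=1 payload=0x5D=93: acc |= 93<<0 -> acc=93 shift=7
  byte[1]=0x24 cont=0 payload=0x24=36: acc |= 36<<7 -> acc=4701 shift=14 [end]
Varint 1: bytes[0:2] = DD 24 -> value 4701 (2 byte(s))
  byte[2]=0x90 cont=1 payload=0x10=16: acc |= 16<<0 -> acc=16 shift=7
  byte[3]=0x4F cont=0 payload=0x4F=79: acc |= 79<<7 -> acc=10128 shift=14 [end]
Varint 2: bytes[2:4] = 90 4F -> value 10128 (2 byte(s))
  byte[4]=0xF1 cont=1 payload=0x71=113: acc |= 113<<0 -> acc=113 shift=7
  byte[5]=0x73 cont=0 payload=0x73=115: acc |= 115<<7 -> acc=14833 shift=14 [end]
Varint 3: bytes[4:6] = F1 73 -> value 14833 (2 byte(s))
  byte[6]=0x9A cont=1 payload=0x1A=26: acc |= 26<<0 -> acc=26 shift=7
  byte[7]=0x6C cont=0 payload=0x6C=108: acc |= 108<<7 -> acc=13850 shift=14 [end]
Varint 4: bytes[6:8] = 9A 6C -> value 13850 (2 byte(s))
  byte[8]=0x42 cont=0 payload=0x42=66: acc |= 66<<0 -> acc=66 shift=7 [end]
Varint 5: bytes[8:9] = 42 -> value 66 (1 byte(s))
  byte[9]=0x2B cont=0 payload=0x2B=43: acc |= 43<<0 -> acc=43 shift=7 [end]
Varint 6: bytes[9:10] = 2B -> value 43 (1 byte(s))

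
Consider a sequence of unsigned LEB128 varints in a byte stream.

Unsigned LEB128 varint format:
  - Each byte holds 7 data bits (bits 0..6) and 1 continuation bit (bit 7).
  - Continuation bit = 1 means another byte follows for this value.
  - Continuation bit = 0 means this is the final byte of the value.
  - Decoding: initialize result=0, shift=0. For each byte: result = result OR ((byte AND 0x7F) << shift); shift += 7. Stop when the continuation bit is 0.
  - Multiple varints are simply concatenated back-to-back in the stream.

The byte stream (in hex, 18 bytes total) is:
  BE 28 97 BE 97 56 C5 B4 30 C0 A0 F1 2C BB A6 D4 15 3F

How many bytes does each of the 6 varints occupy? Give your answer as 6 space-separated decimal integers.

  byte[0]=0xBE cont=1 payload=0x3E=62: acc |= 62<<0 -> acc=62 shift=7
  byte[1]=0x28 cont=0 payload=0x28=40: acc |= 40<<7 -> acc=5182 shift=14 [end]
Varint 1: bytes[0:2] = BE 28 -> value 5182 (2 byte(s))
  byte[2]=0x97 cont=1 payload=0x17=23: acc |= 23<<0 -> acc=23 shift=7
  byte[3]=0xBE cont=1 payload=0x3E=62: acc |= 62<<7 -> acc=7959 shift=14
  byte[4]=0x97 cont=1 payload=0x17=23: acc |= 23<<14 -> acc=384791 shift=21
  byte[5]=0x56 cont=0 payload=0x56=86: acc |= 86<<21 -> acc=180739863 shift=28 [end]
Varint 2: bytes[2:6] = 97 BE 97 56 -> value 180739863 (4 byte(s))
  byte[6]=0xC5 cont=1 payload=0x45=69: acc |= 69<<0 -> acc=69 shift=7
  byte[7]=0xB4 cont=1 payload=0x34=52: acc |= 52<<7 -> acc=6725 shift=14
  byte[8]=0x30 cont=0 payload=0x30=48: acc |= 48<<14 -> acc=793157 shift=21 [end]
Varint 3: bytes[6:9] = C5 B4 30 -> value 793157 (3 byte(s))
  byte[9]=0xC0 cont=1 payload=0x40=64: acc |= 64<<0 -> acc=64 shift=7
  byte[10]=0xA0 cont=1 payload=0x20=32: acc |= 32<<7 -> acc=4160 shift=14
  byte[11]=0xF1 cont=1 payload=0x71=113: acc |= 113<<14 -> acc=1855552 shift=21
  byte[12]=0x2C cont=0 payload=0x2C=44: acc |= 44<<21 -> acc=94130240 shift=28 [end]
Varint 4: bytes[9:13] = C0 A0 F1 2C -> value 94130240 (4 byte(s))
  byte[13]=0xBB cont=1 payload=0x3B=59: acc |= 59<<0 -> acc=59 shift=7
  byte[14]=0xA6 cont=1 payload=0x26=38: acc |= 38<<7 -> acc=4923 shift=14
  byte[15]=0xD4 cont=1 payload=0x54=84: acc |= 84<<14 -> acc=1381179 shift=21
  byte[16]=0x15 cont=0 payload=0x15=21: acc |= 21<<21 -> acc=45421371 shift=28 [end]
Varint 5: bytes[13:17] = BB A6 D4 15 -> value 45421371 (4 byte(s))
  byte[17]=0x3F cont=0 payload=0x3F=63: acc |= 63<<0 -> acc=63 shift=7 [end]
Varint 6: bytes[17:18] = 3F -> value 63 (1 byte(s))

Answer: 2 4 3 4 4 1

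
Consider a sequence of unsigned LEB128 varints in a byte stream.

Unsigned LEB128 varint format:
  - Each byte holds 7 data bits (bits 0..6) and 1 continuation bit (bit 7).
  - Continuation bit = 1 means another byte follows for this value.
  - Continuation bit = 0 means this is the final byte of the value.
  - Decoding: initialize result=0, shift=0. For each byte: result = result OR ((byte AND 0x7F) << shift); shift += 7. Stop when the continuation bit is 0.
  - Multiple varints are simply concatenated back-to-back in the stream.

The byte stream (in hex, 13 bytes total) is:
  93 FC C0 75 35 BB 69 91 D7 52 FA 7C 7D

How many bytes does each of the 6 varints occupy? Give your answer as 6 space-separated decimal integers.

Answer: 4 1 2 3 2 1

Derivation:
  byte[0]=0x93 cont=1 payload=0x13=19: acc |= 19<<0 -> acc=19 shift=7
  byte[1]=0xFC cont=1 payload=0x7C=124: acc |= 124<<7 -> acc=15891 shift=14
  byte[2]=0xC0 cont=1 payload=0x40=64: acc |= 64<<14 -> acc=1064467 shift=21
  byte[3]=0x75 cont=0 payload=0x75=117: acc |= 117<<21 -> acc=246431251 shift=28 [end]
Varint 1: bytes[0:4] = 93 FC C0 75 -> value 246431251 (4 byte(s))
  byte[4]=0x35 cont=0 payload=0x35=53: acc |= 53<<0 -> acc=53 shift=7 [end]
Varint 2: bytes[4:5] = 35 -> value 53 (1 byte(s))
  byte[5]=0xBB cont=1 payload=0x3B=59: acc |= 59<<0 -> acc=59 shift=7
  byte[6]=0x69 cont=0 payload=0x69=105: acc |= 105<<7 -> acc=13499 shift=14 [end]
Varint 3: bytes[5:7] = BB 69 -> value 13499 (2 byte(s))
  byte[7]=0x91 cont=1 payload=0x11=17: acc |= 17<<0 -> acc=17 shift=7
  byte[8]=0xD7 cont=1 payload=0x57=87: acc |= 87<<7 -> acc=11153 shift=14
  byte[9]=0x52 cont=0 payload=0x52=82: acc |= 82<<14 -> acc=1354641 shift=21 [end]
Varint 4: bytes[7:10] = 91 D7 52 -> value 1354641 (3 byte(s))
  byte[10]=0xFA cont=1 payload=0x7A=122: acc |= 122<<0 -> acc=122 shift=7
  byte[11]=0x7C cont=0 payload=0x7C=124: acc |= 124<<7 -> acc=15994 shift=14 [end]
Varint 5: bytes[10:12] = FA 7C -> value 15994 (2 byte(s))
  byte[12]=0x7D cont=0 payload=0x7D=125: acc |= 125<<0 -> acc=125 shift=7 [end]
Varint 6: bytes[12:13] = 7D -> value 125 (1 byte(s))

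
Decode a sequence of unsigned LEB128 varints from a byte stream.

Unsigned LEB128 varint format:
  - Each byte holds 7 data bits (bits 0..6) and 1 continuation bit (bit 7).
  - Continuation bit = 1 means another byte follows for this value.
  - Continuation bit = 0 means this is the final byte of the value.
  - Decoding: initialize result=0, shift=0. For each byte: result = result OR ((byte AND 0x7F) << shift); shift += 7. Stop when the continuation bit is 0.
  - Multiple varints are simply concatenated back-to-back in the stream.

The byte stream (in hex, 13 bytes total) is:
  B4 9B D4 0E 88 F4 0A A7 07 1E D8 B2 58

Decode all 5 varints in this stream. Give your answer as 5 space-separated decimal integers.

Answer: 30739892 178696 935 30 1448280

Derivation:
  byte[0]=0xB4 cont=1 payload=0x34=52: acc |= 52<<0 -> acc=52 shift=7
  byte[1]=0x9B cont=1 payload=0x1B=27: acc |= 27<<7 -> acc=3508 shift=14
  byte[2]=0xD4 cont=1 payload=0x54=84: acc |= 84<<14 -> acc=1379764 shift=21
  byte[3]=0x0E cont=0 payload=0x0E=14: acc |= 14<<21 -> acc=30739892 shift=28 [end]
Varint 1: bytes[0:4] = B4 9B D4 0E -> value 30739892 (4 byte(s))
  byte[4]=0x88 cont=1 payload=0x08=8: acc |= 8<<0 -> acc=8 shift=7
  byte[5]=0xF4 cont=1 payload=0x74=116: acc |= 116<<7 -> acc=14856 shift=14
  byte[6]=0x0A cont=0 payload=0x0A=10: acc |= 10<<14 -> acc=178696 shift=21 [end]
Varint 2: bytes[4:7] = 88 F4 0A -> value 178696 (3 byte(s))
  byte[7]=0xA7 cont=1 payload=0x27=39: acc |= 39<<0 -> acc=39 shift=7
  byte[8]=0x07 cont=0 payload=0x07=7: acc |= 7<<7 -> acc=935 shift=14 [end]
Varint 3: bytes[7:9] = A7 07 -> value 935 (2 byte(s))
  byte[9]=0x1E cont=0 payload=0x1E=30: acc |= 30<<0 -> acc=30 shift=7 [end]
Varint 4: bytes[9:10] = 1E -> value 30 (1 byte(s))
  byte[10]=0xD8 cont=1 payload=0x58=88: acc |= 88<<0 -> acc=88 shift=7
  byte[11]=0xB2 cont=1 payload=0x32=50: acc |= 50<<7 -> acc=6488 shift=14
  byte[12]=0x58 cont=0 payload=0x58=88: acc |= 88<<14 -> acc=1448280 shift=21 [end]
Varint 5: bytes[10:13] = D8 B2 58 -> value 1448280 (3 byte(s))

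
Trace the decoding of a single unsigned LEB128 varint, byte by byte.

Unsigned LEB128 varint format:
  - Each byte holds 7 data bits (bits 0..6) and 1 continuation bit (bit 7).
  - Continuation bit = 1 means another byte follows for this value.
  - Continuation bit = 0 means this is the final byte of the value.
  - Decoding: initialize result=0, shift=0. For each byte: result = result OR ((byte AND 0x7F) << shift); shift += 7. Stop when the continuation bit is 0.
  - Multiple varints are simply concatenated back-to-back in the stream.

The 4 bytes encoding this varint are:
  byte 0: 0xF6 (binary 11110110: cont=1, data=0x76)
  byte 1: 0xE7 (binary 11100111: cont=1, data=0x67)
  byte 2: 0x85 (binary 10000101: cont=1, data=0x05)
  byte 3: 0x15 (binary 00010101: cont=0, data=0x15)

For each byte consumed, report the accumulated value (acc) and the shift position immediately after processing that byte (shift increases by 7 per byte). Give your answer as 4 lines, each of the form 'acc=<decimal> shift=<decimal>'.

Answer: acc=118 shift=7
acc=13302 shift=14
acc=95222 shift=21
acc=44135414 shift=28

Derivation:
byte 0=0xF6: payload=0x76=118, contrib = 118<<0 = 118; acc -> 118, shift -> 7
byte 1=0xE7: payload=0x67=103, contrib = 103<<7 = 13184; acc -> 13302, shift -> 14
byte 2=0x85: payload=0x05=5, contrib = 5<<14 = 81920; acc -> 95222, shift -> 21
byte 3=0x15: payload=0x15=21, contrib = 21<<21 = 44040192; acc -> 44135414, shift -> 28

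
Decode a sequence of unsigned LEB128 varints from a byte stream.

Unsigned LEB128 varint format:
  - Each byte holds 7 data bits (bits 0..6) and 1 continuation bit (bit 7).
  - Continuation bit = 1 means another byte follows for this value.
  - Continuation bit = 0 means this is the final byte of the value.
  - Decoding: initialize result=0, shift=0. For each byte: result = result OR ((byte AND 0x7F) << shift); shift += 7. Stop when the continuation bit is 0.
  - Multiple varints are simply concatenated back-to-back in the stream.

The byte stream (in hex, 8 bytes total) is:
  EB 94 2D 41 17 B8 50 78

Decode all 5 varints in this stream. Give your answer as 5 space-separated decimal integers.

  byte[0]=0xEB cont=1 payload=0x6B=107: acc |= 107<<0 -> acc=107 shift=7
  byte[1]=0x94 cont=1 payload=0x14=20: acc |= 20<<7 -> acc=2667 shift=14
  byte[2]=0x2D cont=0 payload=0x2D=45: acc |= 45<<14 -> acc=739947 shift=21 [end]
Varint 1: bytes[0:3] = EB 94 2D -> value 739947 (3 byte(s))
  byte[3]=0x41 cont=0 payload=0x41=65: acc |= 65<<0 -> acc=65 shift=7 [end]
Varint 2: bytes[3:4] = 41 -> value 65 (1 byte(s))
  byte[4]=0x17 cont=0 payload=0x17=23: acc |= 23<<0 -> acc=23 shift=7 [end]
Varint 3: bytes[4:5] = 17 -> value 23 (1 byte(s))
  byte[5]=0xB8 cont=1 payload=0x38=56: acc |= 56<<0 -> acc=56 shift=7
  byte[6]=0x50 cont=0 payload=0x50=80: acc |= 80<<7 -> acc=10296 shift=14 [end]
Varint 4: bytes[5:7] = B8 50 -> value 10296 (2 byte(s))
  byte[7]=0x78 cont=0 payload=0x78=120: acc |= 120<<0 -> acc=120 shift=7 [end]
Varint 5: bytes[7:8] = 78 -> value 120 (1 byte(s))

Answer: 739947 65 23 10296 120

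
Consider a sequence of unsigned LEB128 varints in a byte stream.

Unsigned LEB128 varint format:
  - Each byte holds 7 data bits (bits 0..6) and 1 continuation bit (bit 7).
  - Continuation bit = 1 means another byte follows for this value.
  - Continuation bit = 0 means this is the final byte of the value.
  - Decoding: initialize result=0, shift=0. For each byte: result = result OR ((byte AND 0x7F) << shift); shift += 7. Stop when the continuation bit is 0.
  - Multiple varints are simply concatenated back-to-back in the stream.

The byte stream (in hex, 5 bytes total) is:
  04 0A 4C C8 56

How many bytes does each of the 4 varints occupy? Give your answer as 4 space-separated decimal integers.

Answer: 1 1 1 2

Derivation:
  byte[0]=0x04 cont=0 payload=0x04=4: acc |= 4<<0 -> acc=4 shift=7 [end]
Varint 1: bytes[0:1] = 04 -> value 4 (1 byte(s))
  byte[1]=0x0A cont=0 payload=0x0A=10: acc |= 10<<0 -> acc=10 shift=7 [end]
Varint 2: bytes[1:2] = 0A -> value 10 (1 byte(s))
  byte[2]=0x4C cont=0 payload=0x4C=76: acc |= 76<<0 -> acc=76 shift=7 [end]
Varint 3: bytes[2:3] = 4C -> value 76 (1 byte(s))
  byte[3]=0xC8 cont=1 payload=0x48=72: acc |= 72<<0 -> acc=72 shift=7
  byte[4]=0x56 cont=0 payload=0x56=86: acc |= 86<<7 -> acc=11080 shift=14 [end]
Varint 4: bytes[3:5] = C8 56 -> value 11080 (2 byte(s))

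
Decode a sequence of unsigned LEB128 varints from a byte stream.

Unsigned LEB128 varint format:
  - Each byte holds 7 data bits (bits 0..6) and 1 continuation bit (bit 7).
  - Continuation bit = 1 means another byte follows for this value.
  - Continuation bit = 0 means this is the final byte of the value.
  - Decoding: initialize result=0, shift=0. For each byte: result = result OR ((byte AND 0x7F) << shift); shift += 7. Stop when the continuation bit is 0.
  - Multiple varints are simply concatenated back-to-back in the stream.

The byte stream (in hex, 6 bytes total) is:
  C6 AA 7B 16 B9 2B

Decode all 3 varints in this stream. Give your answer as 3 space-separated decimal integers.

  byte[0]=0xC6 cont=1 payload=0x46=70: acc |= 70<<0 -> acc=70 shift=7
  byte[1]=0xAA cont=1 payload=0x2A=42: acc |= 42<<7 -> acc=5446 shift=14
  byte[2]=0x7B cont=0 payload=0x7B=123: acc |= 123<<14 -> acc=2020678 shift=21 [end]
Varint 1: bytes[0:3] = C6 AA 7B -> value 2020678 (3 byte(s))
  byte[3]=0x16 cont=0 payload=0x16=22: acc |= 22<<0 -> acc=22 shift=7 [end]
Varint 2: bytes[3:4] = 16 -> value 22 (1 byte(s))
  byte[4]=0xB9 cont=1 payload=0x39=57: acc |= 57<<0 -> acc=57 shift=7
  byte[5]=0x2B cont=0 payload=0x2B=43: acc |= 43<<7 -> acc=5561 shift=14 [end]
Varint 3: bytes[4:6] = B9 2B -> value 5561 (2 byte(s))

Answer: 2020678 22 5561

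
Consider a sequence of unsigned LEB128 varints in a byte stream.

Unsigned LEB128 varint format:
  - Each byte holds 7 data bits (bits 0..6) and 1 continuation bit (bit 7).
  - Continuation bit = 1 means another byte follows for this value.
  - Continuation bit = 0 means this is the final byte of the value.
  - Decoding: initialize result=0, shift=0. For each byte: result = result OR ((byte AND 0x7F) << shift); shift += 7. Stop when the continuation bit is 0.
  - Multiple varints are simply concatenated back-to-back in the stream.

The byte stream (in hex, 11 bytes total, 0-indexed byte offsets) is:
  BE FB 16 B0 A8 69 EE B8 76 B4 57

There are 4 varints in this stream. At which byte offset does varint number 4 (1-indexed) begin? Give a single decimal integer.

  byte[0]=0xBE cont=1 payload=0x3E=62: acc |= 62<<0 -> acc=62 shift=7
  byte[1]=0xFB cont=1 payload=0x7B=123: acc |= 123<<7 -> acc=15806 shift=14
  byte[2]=0x16 cont=0 payload=0x16=22: acc |= 22<<14 -> acc=376254 shift=21 [end]
Varint 1: bytes[0:3] = BE FB 16 -> value 376254 (3 byte(s))
  byte[3]=0xB0 cont=1 payload=0x30=48: acc |= 48<<0 -> acc=48 shift=7
  byte[4]=0xA8 cont=1 payload=0x28=40: acc |= 40<<7 -> acc=5168 shift=14
  byte[5]=0x69 cont=0 payload=0x69=105: acc |= 105<<14 -> acc=1725488 shift=21 [end]
Varint 2: bytes[3:6] = B0 A8 69 -> value 1725488 (3 byte(s))
  byte[6]=0xEE cont=1 payload=0x6E=110: acc |= 110<<0 -> acc=110 shift=7
  byte[7]=0xB8 cont=1 payload=0x38=56: acc |= 56<<7 -> acc=7278 shift=14
  byte[8]=0x76 cont=0 payload=0x76=118: acc |= 118<<14 -> acc=1940590 shift=21 [end]
Varint 3: bytes[6:9] = EE B8 76 -> value 1940590 (3 byte(s))
  byte[9]=0xB4 cont=1 payload=0x34=52: acc |= 52<<0 -> acc=52 shift=7
  byte[10]=0x57 cont=0 payload=0x57=87: acc |= 87<<7 -> acc=11188 shift=14 [end]
Varint 4: bytes[9:11] = B4 57 -> value 11188 (2 byte(s))

Answer: 9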